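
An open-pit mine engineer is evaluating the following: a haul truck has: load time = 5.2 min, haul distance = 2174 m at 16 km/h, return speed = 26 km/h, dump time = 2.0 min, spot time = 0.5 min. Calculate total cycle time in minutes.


20.8694 min

Convert haul speed to m/min: 16 * 1000/60 = 266.6666667 m/min
Haul time = 2174 / 266.6666667 = 8.1525 min
Convert return speed to m/min: 26 * 1000/60 = 433.3333333 m/min
Return time = 2174 / 433.3333333 = 5.016923077 min
Total cycle time:
= 5.2 + 8.1525 + 2.0 + 5.016923077 + 0.5
= 20.8694 min


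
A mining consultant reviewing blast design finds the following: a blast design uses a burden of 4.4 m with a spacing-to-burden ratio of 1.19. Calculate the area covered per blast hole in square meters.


First, find the spacing:
Spacing = burden * ratio = 4.4 * 1.19
= 5.236 m
Then, calculate the area:
Area = burden * spacing = 4.4 * 5.236
= 23.0384 m^2

23.0384 m^2


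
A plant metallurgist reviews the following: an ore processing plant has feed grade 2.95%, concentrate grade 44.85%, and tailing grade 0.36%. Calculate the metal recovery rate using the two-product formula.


Using the two-product formula:
R = 100 * c * (f - t) / (f * (c - t))
Numerator = 100 * 44.85 * (2.95 - 0.36)
= 100 * 44.85 * 2.59
= 11616.15
Denominator = 2.95 * (44.85 - 0.36)
= 2.95 * 44.49
= 131.2455
R = 11616.15 / 131.2455
= 88.507%

88.507%


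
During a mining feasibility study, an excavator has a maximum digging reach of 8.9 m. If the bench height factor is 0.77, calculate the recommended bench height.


6.853 m

Bench height = reach * factor
= 8.9 * 0.77
= 6.853 m


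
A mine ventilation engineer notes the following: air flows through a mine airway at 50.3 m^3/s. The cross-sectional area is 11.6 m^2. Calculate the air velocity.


Velocity = flow rate / cross-sectional area
= 50.3 / 11.6
= 4.3362 m/s

4.3362 m/s


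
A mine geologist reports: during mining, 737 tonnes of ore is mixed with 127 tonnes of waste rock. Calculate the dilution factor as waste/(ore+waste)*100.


Total material = ore + waste
= 737 + 127 = 864 tonnes
Dilution = waste / total * 100
= 127 / 864 * 100
= 0.1469907407 * 100
= 14.6991%

14.6991%


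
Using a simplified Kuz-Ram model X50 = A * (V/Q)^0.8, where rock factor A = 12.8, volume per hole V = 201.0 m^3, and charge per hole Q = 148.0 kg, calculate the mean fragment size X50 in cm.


Compute V/Q:
V/Q = 201.0 / 148.0 = 1.358108108
Raise to the power 0.8:
(V/Q)^0.8 = 1.358108108^0.8 = 1.27746048
Multiply by A:
X50 = 12.8 * 1.27746048
= 16.3515 cm

16.3515 cm


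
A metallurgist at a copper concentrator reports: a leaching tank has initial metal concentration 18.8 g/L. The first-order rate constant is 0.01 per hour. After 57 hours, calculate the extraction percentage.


43.4475%

Compute the exponent:
-k * t = -0.01 * 57 = -0.57
Remaining concentration:
C = 18.8 * exp(-0.57)
= 18.8 * 0.5655254387
= 10.63187825 g/L
Extracted = 18.8 - 10.63187825 = 8.168121752 g/L
Extraction % = 8.168121752 / 18.8 * 100
= 43.4475%


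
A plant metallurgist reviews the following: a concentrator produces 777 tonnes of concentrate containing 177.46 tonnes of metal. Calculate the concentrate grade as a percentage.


22.8391%

Grade = (metal in concentrate / concentrate mass) * 100
= (177.46 / 777) * 100
= 0.2283912484 * 100
= 22.8391%


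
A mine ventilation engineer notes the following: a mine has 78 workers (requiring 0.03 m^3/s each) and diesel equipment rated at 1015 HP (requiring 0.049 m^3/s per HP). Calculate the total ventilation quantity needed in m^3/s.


Airflow for workers:
Q_people = 78 * 0.03 = 2.34 m^3/s
Airflow for diesel equipment:
Q_diesel = 1015 * 0.049 = 49.735 m^3/s
Total ventilation:
Q_total = 2.34 + 49.735
= 52.075 m^3/s

52.075 m^3/s


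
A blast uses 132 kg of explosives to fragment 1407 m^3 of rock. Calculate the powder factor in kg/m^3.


0.0938 kg/m^3

Powder factor = explosive mass / rock volume
= 132 / 1407
= 0.0938 kg/m^3


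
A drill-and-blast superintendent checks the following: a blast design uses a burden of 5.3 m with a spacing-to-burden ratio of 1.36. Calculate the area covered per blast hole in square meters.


First, find the spacing:
Spacing = burden * ratio = 5.3 * 1.36
= 7.208 m
Then, calculate the area:
Area = burden * spacing = 5.3 * 7.208
= 38.2024 m^2

38.2024 m^2


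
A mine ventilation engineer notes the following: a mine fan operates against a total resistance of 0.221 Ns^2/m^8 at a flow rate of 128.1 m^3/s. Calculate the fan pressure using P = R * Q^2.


3626.5238 Pa

Compute Q^2:
Q^2 = 128.1^2 = 16409.61
Compute pressure:
P = R * Q^2 = 0.221 * 16409.61
= 3626.5238 Pa


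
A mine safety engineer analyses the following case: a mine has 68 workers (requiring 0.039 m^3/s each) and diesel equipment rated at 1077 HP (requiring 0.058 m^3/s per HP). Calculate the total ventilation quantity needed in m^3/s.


65.118 m^3/s

Airflow for workers:
Q_people = 68 * 0.039 = 2.652 m^3/s
Airflow for diesel equipment:
Q_diesel = 1077 * 0.058 = 62.466 m^3/s
Total ventilation:
Q_total = 2.652 + 62.466
= 65.118 m^3/s


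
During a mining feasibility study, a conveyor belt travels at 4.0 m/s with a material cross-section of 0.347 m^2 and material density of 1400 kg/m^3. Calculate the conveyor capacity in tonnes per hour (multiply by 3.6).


6995.52 t/h

Volumetric flow = speed * area
= 4.0 * 0.347 = 1.388 m^3/s
Mass flow = volumetric * density
= 1.388 * 1400 = 1943.2 kg/s
Convert to t/h: multiply by 3.6
Capacity = 1943.2 * 3.6
= 6995.52 t/h


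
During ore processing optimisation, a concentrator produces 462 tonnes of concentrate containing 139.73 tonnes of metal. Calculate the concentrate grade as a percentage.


30.2446%

Grade = (metal in concentrate / concentrate mass) * 100
= (139.73 / 462) * 100
= 0.3024458874 * 100
= 30.2446%


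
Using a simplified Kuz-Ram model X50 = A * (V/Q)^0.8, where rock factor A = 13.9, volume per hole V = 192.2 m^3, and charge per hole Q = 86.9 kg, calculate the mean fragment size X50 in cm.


Compute V/Q:
V/Q = 192.2 / 86.9 = 2.211737629
Raise to the power 0.8:
(V/Q)^0.8 = 2.211737629^0.8 = 1.887065112
Multiply by A:
X50 = 13.9 * 1.887065112
= 26.2302 cm

26.2302 cm


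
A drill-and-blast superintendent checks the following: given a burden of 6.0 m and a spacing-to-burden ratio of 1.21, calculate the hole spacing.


Spacing = burden * ratio
= 6.0 * 1.21
= 7.26 m

7.26 m


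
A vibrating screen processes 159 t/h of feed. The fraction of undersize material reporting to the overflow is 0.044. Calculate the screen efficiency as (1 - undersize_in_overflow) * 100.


95.6%

Screen efficiency = (1 - fraction of undersize in overflow) * 100
= (1 - 0.044) * 100
= 0.956 * 100
= 95.6%


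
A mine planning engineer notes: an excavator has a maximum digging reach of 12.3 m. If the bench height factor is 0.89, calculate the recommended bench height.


10.947 m

Bench height = reach * factor
= 12.3 * 0.89
= 10.947 m


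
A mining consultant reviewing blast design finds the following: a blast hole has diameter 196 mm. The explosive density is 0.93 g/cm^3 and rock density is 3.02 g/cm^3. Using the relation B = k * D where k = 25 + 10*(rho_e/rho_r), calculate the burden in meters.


5.5036 m

First, compute k:
rho_e / rho_r = 0.93 / 3.02 = 0.3079470199
k = 25 + 10 * 0.3079470199 = 28.0794702
Then, compute burden:
B = k * D / 1000 = 28.0794702 * 196 / 1000
= 5503.576159 / 1000
= 5.5036 m


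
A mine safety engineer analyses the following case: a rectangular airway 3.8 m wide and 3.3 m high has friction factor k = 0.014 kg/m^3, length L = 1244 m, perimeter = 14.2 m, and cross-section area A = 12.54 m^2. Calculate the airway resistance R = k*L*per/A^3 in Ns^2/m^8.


Compute the numerator:
k * L * per = 0.014 * 1244 * 14.2
= 247.3072
Compute the denominator:
A^3 = 12.54^3 = 1971.935064
Resistance:
R = 247.3072 / 1971.935064
= 0.1254 Ns^2/m^8

0.1254 Ns^2/m^8


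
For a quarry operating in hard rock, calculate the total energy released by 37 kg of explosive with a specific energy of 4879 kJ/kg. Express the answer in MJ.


180.523 MJ

Energy = mass * specific_energy / 1000
= 37 * 4879 / 1000
= 180523 / 1000
= 180.523 MJ


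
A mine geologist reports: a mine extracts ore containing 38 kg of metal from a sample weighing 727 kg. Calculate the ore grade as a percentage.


5.227%

Ore grade = (metal mass / ore mass) * 100
= (38 / 727) * 100
= 0.0522696011 * 100
= 5.227%


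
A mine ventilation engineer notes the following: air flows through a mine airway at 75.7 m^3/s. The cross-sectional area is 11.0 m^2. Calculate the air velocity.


Velocity = flow rate / cross-sectional area
= 75.7 / 11.0
= 6.8818 m/s

6.8818 m/s


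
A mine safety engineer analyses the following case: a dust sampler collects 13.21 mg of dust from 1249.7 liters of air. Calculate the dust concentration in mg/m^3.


Convert liters to m^3: 1 m^3 = 1000 L
Concentration = mass / volume * 1000
= 13.21 / 1249.7 * 1000
= 0.01057053693 * 1000
= 10.5705 mg/m^3

10.5705 mg/m^3


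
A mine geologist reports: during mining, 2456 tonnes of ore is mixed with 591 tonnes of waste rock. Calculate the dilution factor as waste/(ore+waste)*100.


19.3961%

Total material = ore + waste
= 2456 + 591 = 3047 tonnes
Dilution = waste / total * 100
= 591 / 3047 * 100
= 0.1939612734 * 100
= 19.3961%


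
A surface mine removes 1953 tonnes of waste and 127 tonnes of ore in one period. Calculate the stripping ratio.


Stripping ratio = waste tonnage / ore tonnage
= 1953 / 127
= 15.378

15.378


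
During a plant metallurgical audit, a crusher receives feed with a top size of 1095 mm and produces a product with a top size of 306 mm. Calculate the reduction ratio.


3.5784

Reduction ratio = feed size / product size
= 1095 / 306
= 3.5784


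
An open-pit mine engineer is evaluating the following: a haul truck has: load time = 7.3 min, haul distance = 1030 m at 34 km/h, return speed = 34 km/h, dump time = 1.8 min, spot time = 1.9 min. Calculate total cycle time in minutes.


Convert haul speed to m/min: 34 * 1000/60 = 566.6666667 m/min
Haul time = 1030 / 566.6666667 = 1.817647059 min
Convert return speed to m/min: 34 * 1000/60 = 566.6666667 m/min
Return time = 1030 / 566.6666667 = 1.817647059 min
Total cycle time:
= 7.3 + 1.817647059 + 1.8 + 1.817647059 + 1.9
= 14.6353 min

14.6353 min


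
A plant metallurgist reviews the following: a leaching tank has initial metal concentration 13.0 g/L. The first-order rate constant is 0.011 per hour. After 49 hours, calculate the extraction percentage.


Compute the exponent:
-k * t = -0.011 * 49 = -0.539
Remaining concentration:
C = 13.0 * exp(-0.539)
= 13.0 * 0.5833312921
= 7.583306797 g/L
Extracted = 13.0 - 7.583306797 = 5.416693203 g/L
Extraction % = 5.416693203 / 13.0 * 100
= 41.6669%

41.6669%


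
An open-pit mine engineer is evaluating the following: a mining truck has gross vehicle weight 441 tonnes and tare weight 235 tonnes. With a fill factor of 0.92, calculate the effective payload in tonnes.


Maximum payload = gross - tare
= 441 - 235 = 206 tonnes
Effective payload = max payload * fill factor
= 206 * 0.92
= 189.52 tonnes

189.52 tonnes


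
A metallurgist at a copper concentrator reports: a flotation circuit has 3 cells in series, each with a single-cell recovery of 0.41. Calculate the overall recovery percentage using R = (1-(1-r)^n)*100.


Complement of single-cell recovery:
1 - r = 1 - 0.41 = 0.59
Raise to power n:
(1 - r)^3 = 0.59^3 = 0.205379
Overall recovery:
R = (1 - 0.205379) * 100
= 79.4621%

79.4621%


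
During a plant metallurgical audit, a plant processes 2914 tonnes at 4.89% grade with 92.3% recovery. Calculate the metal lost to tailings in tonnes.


10.9721 tonnes

Total metal in feed:
= 2914 * 4.89 / 100 = 142.4946 tonnes
Metal recovered:
= 142.4946 * 92.3 / 100 = 131.5225158 tonnes
Metal lost to tailings:
= 142.4946 - 131.5225158
= 10.9721 tonnes


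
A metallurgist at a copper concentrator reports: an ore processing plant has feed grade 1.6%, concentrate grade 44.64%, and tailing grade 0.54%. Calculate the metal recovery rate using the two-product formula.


67.0612%

Using the two-product formula:
R = 100 * c * (f - t) / (f * (c - t))
Numerator = 100 * 44.64 * (1.6 - 0.54)
= 100 * 44.64 * 1.06
= 4731.84
Denominator = 1.6 * (44.64 - 0.54)
= 1.6 * 44.1
= 70.56
R = 4731.84 / 70.56
= 67.0612%


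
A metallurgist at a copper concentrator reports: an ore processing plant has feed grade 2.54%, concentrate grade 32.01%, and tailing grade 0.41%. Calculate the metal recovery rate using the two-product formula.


Using the two-product formula:
R = 100 * c * (f - t) / (f * (c - t))
Numerator = 100 * 32.01 * (2.54 - 0.41)
= 100 * 32.01 * 2.13
= 6818.13
Denominator = 2.54 * (32.01 - 0.41)
= 2.54 * 31.6
= 80.264
R = 6818.13 / 80.264
= 84.9463%

84.9463%


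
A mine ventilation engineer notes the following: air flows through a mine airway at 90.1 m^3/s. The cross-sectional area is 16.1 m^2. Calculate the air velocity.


Velocity = flow rate / cross-sectional area
= 90.1 / 16.1
= 5.5963 m/s

5.5963 m/s


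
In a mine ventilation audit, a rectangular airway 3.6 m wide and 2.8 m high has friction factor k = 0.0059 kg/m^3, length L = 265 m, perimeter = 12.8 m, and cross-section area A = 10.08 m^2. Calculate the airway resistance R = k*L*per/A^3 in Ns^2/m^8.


0.0195 Ns^2/m^8

Compute the numerator:
k * L * per = 0.0059 * 265 * 12.8
= 20.0128
Compute the denominator:
A^3 = 10.08^3 = 1024.192512
Resistance:
R = 20.0128 / 1024.192512
= 0.0195 Ns^2/m^8


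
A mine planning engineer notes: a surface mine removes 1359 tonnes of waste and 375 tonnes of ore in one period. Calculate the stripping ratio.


3.624

Stripping ratio = waste tonnage / ore tonnage
= 1359 / 375
= 3.624


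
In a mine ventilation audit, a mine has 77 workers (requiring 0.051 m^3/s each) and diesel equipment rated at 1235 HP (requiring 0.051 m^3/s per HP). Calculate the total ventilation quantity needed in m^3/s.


66.912 m^3/s

Airflow for workers:
Q_people = 77 * 0.051 = 3.927 m^3/s
Airflow for diesel equipment:
Q_diesel = 1235 * 0.051 = 62.985 m^3/s
Total ventilation:
Q_total = 3.927 + 62.985
= 66.912 m^3/s


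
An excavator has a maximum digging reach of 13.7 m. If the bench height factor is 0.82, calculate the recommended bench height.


11.234 m

Bench height = reach * factor
= 13.7 * 0.82
= 11.234 m


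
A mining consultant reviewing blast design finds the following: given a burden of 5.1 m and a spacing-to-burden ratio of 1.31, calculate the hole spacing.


Spacing = burden * ratio
= 5.1 * 1.31
= 6.681 m

6.681 m


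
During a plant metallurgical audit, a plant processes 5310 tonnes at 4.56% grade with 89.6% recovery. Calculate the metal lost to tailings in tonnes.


25.1821 tonnes

Total metal in feed:
= 5310 * 4.56 / 100 = 242.136 tonnes
Metal recovered:
= 242.136 * 89.6 / 100 = 216.953856 tonnes
Metal lost to tailings:
= 242.136 - 216.953856
= 25.1821 tonnes


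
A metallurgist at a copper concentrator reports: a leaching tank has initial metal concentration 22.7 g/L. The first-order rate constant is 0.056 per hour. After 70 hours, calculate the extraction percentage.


Compute the exponent:
-k * t = -0.056 * 70 = -3.92
Remaining concentration:
C = 22.7 * exp(-3.92)
= 22.7 * 0.01984109474
= 0.4503928507 g/L
Extracted = 22.7 - 0.4503928507 = 22.24960715 g/L
Extraction % = 22.24960715 / 22.7 * 100
= 98.0159%

98.0159%


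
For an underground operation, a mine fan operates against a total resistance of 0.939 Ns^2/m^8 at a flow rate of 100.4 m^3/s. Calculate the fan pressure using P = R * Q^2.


Compute Q^2:
Q^2 = 100.4^2 = 10080.16
Compute pressure:
P = R * Q^2 = 0.939 * 10080.16
= 9465.2702 Pa

9465.2702 Pa


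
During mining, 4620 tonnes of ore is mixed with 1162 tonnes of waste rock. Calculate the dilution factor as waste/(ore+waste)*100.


20.0969%

Total material = ore + waste
= 4620 + 1162 = 5782 tonnes
Dilution = waste / total * 100
= 1162 / 5782 * 100
= 0.200968523 * 100
= 20.0969%


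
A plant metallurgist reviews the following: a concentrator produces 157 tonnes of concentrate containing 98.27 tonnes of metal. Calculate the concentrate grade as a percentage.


Grade = (metal in concentrate / concentrate mass) * 100
= (98.27 / 157) * 100
= 0.6259235669 * 100
= 62.5924%

62.5924%


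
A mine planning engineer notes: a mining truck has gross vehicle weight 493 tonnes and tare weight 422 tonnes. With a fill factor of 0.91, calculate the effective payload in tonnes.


Maximum payload = gross - tare
= 493 - 422 = 71 tonnes
Effective payload = max payload * fill factor
= 71 * 0.91
= 64.61 tonnes

64.61 tonnes


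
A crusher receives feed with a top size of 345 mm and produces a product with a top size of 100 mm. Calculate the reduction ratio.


3.45

Reduction ratio = feed size / product size
= 345 / 100
= 3.45


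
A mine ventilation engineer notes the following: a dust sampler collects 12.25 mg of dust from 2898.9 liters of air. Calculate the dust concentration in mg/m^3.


4.2257 mg/m^3

Convert liters to m^3: 1 m^3 = 1000 L
Concentration = mass / volume * 1000
= 12.25 / 2898.9 * 1000
= 0.004225740798 * 1000
= 4.2257 mg/m^3


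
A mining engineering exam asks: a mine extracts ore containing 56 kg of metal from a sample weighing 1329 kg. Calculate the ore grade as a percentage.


Ore grade = (metal mass / ore mass) * 100
= (56 / 1329) * 100
= 0.04213694507 * 100
= 4.2137%

4.2137%


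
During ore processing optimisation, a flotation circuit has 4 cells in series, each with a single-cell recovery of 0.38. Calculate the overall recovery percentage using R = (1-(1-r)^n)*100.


85.2237%

Complement of single-cell recovery:
1 - r = 1 - 0.38 = 0.62
Raise to power n:
(1 - r)^4 = 0.62^4 = 0.14776336
Overall recovery:
R = (1 - 0.14776336) * 100
= 85.2237%


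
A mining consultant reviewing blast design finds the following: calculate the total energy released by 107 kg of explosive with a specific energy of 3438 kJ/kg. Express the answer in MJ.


Energy = mass * specific_energy / 1000
= 107 * 3438 / 1000
= 367866 / 1000
= 367.866 MJ

367.866 MJ


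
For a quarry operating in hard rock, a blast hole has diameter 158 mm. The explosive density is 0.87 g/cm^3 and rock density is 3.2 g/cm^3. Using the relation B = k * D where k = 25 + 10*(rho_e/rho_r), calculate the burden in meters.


4.3796 m

First, compute k:
rho_e / rho_r = 0.87 / 3.2 = 0.271875
k = 25 + 10 * 0.271875 = 27.71875
Then, compute burden:
B = k * D / 1000 = 27.71875 * 158 / 1000
= 4379.5625 / 1000
= 4.3796 m


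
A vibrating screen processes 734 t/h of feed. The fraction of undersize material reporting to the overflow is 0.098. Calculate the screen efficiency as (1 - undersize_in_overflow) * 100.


Screen efficiency = (1 - fraction of undersize in overflow) * 100
= (1 - 0.098) * 100
= 0.902 * 100
= 90.2%

90.2%


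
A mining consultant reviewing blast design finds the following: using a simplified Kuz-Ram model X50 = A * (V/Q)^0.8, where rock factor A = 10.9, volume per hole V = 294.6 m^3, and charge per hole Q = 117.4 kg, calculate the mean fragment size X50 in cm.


22.7551 cm

Compute V/Q:
V/Q = 294.6 / 117.4 = 2.509369676
Raise to the power 0.8:
(V/Q)^0.8 = 2.509369676^0.8 = 2.087621286
Multiply by A:
X50 = 10.9 * 2.087621286
= 22.7551 cm


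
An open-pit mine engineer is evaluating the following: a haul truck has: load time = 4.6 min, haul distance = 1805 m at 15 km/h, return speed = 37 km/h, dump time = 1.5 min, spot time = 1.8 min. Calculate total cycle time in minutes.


Convert haul speed to m/min: 15 * 1000/60 = 250 m/min
Haul time = 1805 / 250 = 7.22 min
Convert return speed to m/min: 37 * 1000/60 = 616.6666667 m/min
Return time = 1805 / 616.6666667 = 2.927027027 min
Total cycle time:
= 4.6 + 7.22 + 1.5 + 2.927027027 + 1.8
= 18.047 min

18.047 min


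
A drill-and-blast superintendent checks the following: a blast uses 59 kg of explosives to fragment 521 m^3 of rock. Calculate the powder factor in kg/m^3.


0.1132 kg/m^3

Powder factor = explosive mass / rock volume
= 59 / 521
= 0.1132 kg/m^3


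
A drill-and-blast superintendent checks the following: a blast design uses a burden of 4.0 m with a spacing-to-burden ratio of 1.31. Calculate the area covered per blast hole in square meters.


First, find the spacing:
Spacing = burden * ratio = 4.0 * 1.31
= 5.24 m
Then, calculate the area:
Area = burden * spacing = 4.0 * 5.24
= 20.96 m^2

20.96 m^2


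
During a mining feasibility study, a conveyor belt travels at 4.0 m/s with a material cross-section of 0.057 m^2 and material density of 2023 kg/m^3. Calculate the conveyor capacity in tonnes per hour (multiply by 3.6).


Volumetric flow = speed * area
= 4.0 * 0.057 = 0.228 m^3/s
Mass flow = volumetric * density
= 0.228 * 2023 = 461.244 kg/s
Convert to t/h: multiply by 3.6
Capacity = 461.244 * 3.6
= 1660.4784 t/h

1660.4784 t/h


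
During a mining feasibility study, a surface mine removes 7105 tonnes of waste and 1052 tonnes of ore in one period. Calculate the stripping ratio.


6.7538

Stripping ratio = waste tonnage / ore tonnage
= 7105 / 1052
= 6.7538


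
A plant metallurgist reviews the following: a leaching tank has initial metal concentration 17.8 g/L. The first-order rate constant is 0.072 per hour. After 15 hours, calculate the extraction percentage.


66.0404%

Compute the exponent:
-k * t = -0.072 * 15 = -1.08
Remaining concentration:
C = 17.8 * exp(-1.08)
= 17.8 * 0.3395955256
= 6.044800356 g/L
Extracted = 17.8 - 6.044800356 = 11.75519964 g/L
Extraction % = 11.75519964 / 17.8 * 100
= 66.0404%


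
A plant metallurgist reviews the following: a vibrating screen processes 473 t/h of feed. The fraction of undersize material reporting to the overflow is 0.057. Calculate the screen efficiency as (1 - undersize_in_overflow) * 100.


94.3%

Screen efficiency = (1 - fraction of undersize in overflow) * 100
= (1 - 0.057) * 100
= 0.943 * 100
= 94.3%


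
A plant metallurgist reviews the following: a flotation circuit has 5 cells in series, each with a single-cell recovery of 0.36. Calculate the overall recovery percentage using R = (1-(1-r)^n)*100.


Complement of single-cell recovery:
1 - r = 1 - 0.36 = 0.64
Raise to power n:
(1 - r)^5 = 0.64^5 = 0.1073741824
Overall recovery:
R = (1 - 0.1073741824) * 100
= 89.2626%

89.2626%


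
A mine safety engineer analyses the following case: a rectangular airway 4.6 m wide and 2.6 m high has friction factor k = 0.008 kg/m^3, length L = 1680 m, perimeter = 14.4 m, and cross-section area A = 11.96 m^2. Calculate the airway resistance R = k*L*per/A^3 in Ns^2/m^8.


Compute the numerator:
k * L * per = 0.008 * 1680 * 14.4
= 193.536
Compute the denominator:
A^3 = 11.96^3 = 1710.777536
Resistance:
R = 193.536 / 1710.777536
= 0.1131 Ns^2/m^8

0.1131 Ns^2/m^8


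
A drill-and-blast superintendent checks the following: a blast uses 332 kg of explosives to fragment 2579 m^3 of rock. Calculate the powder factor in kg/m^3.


Powder factor = explosive mass / rock volume
= 332 / 2579
= 0.1287 kg/m^3

0.1287 kg/m^3


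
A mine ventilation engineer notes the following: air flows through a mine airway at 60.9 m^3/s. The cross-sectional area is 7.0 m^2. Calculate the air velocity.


Velocity = flow rate / cross-sectional area
= 60.9 / 7.0
= 8.7 m/s

8.7 m/s


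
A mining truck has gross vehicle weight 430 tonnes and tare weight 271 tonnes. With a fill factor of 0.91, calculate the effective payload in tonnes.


144.69 tonnes

Maximum payload = gross - tare
= 430 - 271 = 159 tonnes
Effective payload = max payload * fill factor
= 159 * 0.91
= 144.69 tonnes


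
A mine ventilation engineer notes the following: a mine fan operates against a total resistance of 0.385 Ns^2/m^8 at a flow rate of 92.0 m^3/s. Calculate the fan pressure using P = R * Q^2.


3258.64 Pa

Compute Q^2:
Q^2 = 92.0^2 = 8464.0
Compute pressure:
P = R * Q^2 = 0.385 * 8464.0
= 3258.64 Pa


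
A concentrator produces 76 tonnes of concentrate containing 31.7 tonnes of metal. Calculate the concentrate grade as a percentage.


Grade = (metal in concentrate / concentrate mass) * 100
= (31.7 / 76) * 100
= 0.4171052632 * 100
= 41.7105%

41.7105%


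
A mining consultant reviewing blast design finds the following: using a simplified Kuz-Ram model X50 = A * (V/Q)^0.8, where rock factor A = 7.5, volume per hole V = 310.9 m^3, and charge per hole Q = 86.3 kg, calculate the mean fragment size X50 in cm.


Compute V/Q:
V/Q = 310.9 / 86.3 = 3.602549247
Raise to the power 0.8:
(V/Q)^0.8 = 3.602549247^0.8 = 2.787969004
Multiply by A:
X50 = 7.5 * 2.787969004
= 20.9098 cm

20.9098 cm


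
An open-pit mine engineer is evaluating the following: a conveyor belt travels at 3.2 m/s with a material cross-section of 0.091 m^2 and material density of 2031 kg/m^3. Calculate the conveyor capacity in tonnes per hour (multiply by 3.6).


2129.1379 t/h

Volumetric flow = speed * area
= 3.2 * 0.091 = 0.2912 m^3/s
Mass flow = volumetric * density
= 0.2912 * 2031 = 591.4272 kg/s
Convert to t/h: multiply by 3.6
Capacity = 591.4272 * 3.6
= 2129.1379 t/h


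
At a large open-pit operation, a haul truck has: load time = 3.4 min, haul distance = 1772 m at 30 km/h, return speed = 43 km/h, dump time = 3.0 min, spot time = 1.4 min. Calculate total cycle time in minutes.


13.8166 min

Convert haul speed to m/min: 30 * 1000/60 = 500 m/min
Haul time = 1772 / 500 = 3.544 min
Convert return speed to m/min: 43 * 1000/60 = 716.6666667 m/min
Return time = 1772 / 716.6666667 = 2.47255814 min
Total cycle time:
= 3.4 + 3.544 + 3.0 + 2.47255814 + 1.4
= 13.8166 min


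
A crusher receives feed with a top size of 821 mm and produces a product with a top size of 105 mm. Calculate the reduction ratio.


Reduction ratio = feed size / product size
= 821 / 105
= 7.819

7.819


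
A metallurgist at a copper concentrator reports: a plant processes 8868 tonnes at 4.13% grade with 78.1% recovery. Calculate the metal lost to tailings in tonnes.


Total metal in feed:
= 8868 * 4.13 / 100 = 366.2484 tonnes
Metal recovered:
= 366.2484 * 78.1 / 100 = 286.0400004 tonnes
Metal lost to tailings:
= 366.2484 - 286.0400004
= 80.2084 tonnes

80.2084 tonnes


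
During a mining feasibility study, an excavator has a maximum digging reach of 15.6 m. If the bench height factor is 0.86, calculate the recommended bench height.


Bench height = reach * factor
= 15.6 * 0.86
= 13.416 m

13.416 m


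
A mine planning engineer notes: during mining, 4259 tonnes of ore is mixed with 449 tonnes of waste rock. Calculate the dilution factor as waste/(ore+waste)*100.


Total material = ore + waste
= 4259 + 449 = 4708 tonnes
Dilution = waste / total * 100
= 449 / 4708 * 100
= 0.09536958369 * 100
= 9.537%

9.537%


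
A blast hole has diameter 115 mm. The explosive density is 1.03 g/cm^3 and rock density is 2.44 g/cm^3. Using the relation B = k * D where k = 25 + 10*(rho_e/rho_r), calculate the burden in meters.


3.3605 m

First, compute k:
rho_e / rho_r = 1.03 / 2.44 = 0.4221311475
k = 25 + 10 * 0.4221311475 = 29.22131148
Then, compute burden:
B = k * D / 1000 = 29.22131148 * 115 / 1000
= 3360.45082 / 1000
= 3.3605 m


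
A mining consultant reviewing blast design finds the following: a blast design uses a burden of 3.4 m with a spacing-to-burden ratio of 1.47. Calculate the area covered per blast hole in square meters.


First, find the spacing:
Spacing = burden * ratio = 3.4 * 1.47
= 4.998 m
Then, calculate the area:
Area = burden * spacing = 3.4 * 4.998
= 16.9932 m^2

16.9932 m^2


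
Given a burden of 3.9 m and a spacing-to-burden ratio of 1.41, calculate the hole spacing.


Spacing = burden * ratio
= 3.9 * 1.41
= 5.499 m

5.499 m


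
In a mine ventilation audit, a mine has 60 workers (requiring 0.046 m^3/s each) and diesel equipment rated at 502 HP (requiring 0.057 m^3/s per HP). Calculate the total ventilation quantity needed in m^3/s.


31.374 m^3/s

Airflow for workers:
Q_people = 60 * 0.046 = 2.76 m^3/s
Airflow for diesel equipment:
Q_diesel = 502 * 0.057 = 28.614 m^3/s
Total ventilation:
Q_total = 2.76 + 28.614
= 31.374 m^3/s


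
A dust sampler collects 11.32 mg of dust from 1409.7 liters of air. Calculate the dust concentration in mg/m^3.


Convert liters to m^3: 1 m^3 = 1000 L
Concentration = mass / volume * 1000
= 11.32 / 1409.7 * 1000
= 0.008030077321 * 1000
= 8.0301 mg/m^3

8.0301 mg/m^3


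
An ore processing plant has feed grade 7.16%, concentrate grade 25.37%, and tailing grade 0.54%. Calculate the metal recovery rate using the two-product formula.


Using the two-product formula:
R = 100 * c * (f - t) / (f * (c - t))
Numerator = 100 * 25.37 * (7.16 - 0.54)
= 100 * 25.37 * 6.62
= 16794.94
Denominator = 7.16 * (25.37 - 0.54)
= 7.16 * 24.83
= 177.7828
R = 16794.94 / 177.7828
= 94.4689%

94.4689%


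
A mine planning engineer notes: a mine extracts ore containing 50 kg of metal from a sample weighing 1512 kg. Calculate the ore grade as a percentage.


Ore grade = (metal mass / ore mass) * 100
= (50 / 1512) * 100
= 0.03306878307 * 100
= 3.3069%

3.3069%


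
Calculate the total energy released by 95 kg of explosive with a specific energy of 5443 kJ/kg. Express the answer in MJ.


517.085 MJ

Energy = mass * specific_energy / 1000
= 95 * 5443 / 1000
= 517085 / 1000
= 517.085 MJ


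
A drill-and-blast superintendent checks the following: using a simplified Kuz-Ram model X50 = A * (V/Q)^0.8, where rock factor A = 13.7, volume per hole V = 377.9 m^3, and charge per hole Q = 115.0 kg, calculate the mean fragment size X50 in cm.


35.4866 cm

Compute V/Q:
V/Q = 377.9 / 115.0 = 3.286086957
Raise to the power 0.8:
(V/Q)^0.8 = 3.286086957^0.8 = 2.590259298
Multiply by A:
X50 = 13.7 * 2.590259298
= 35.4866 cm


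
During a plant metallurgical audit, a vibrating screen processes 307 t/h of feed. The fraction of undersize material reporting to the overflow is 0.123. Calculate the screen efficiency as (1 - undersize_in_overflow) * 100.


Screen efficiency = (1 - fraction of undersize in overflow) * 100
= (1 - 0.123) * 100
= 0.877 * 100
= 87.7%

87.7%


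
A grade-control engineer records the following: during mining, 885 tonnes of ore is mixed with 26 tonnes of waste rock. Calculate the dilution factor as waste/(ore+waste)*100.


2.854%

Total material = ore + waste
= 885 + 26 = 911 tonnes
Dilution = waste / total * 100
= 26 / 911 * 100
= 0.02854006586 * 100
= 2.854%


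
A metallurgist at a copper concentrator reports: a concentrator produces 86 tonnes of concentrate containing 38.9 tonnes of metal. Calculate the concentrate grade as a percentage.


Grade = (metal in concentrate / concentrate mass) * 100
= (38.9 / 86) * 100
= 0.4523255814 * 100
= 45.2326%

45.2326%


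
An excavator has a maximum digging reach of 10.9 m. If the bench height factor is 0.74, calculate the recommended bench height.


Bench height = reach * factor
= 10.9 * 0.74
= 8.066 m

8.066 m


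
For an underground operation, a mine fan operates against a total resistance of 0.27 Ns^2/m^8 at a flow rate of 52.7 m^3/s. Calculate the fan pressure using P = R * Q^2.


Compute Q^2:
Q^2 = 52.7^2 = 2777.29
Compute pressure:
P = R * Q^2 = 0.27 * 2777.29
= 749.8683 Pa

749.8683 Pa


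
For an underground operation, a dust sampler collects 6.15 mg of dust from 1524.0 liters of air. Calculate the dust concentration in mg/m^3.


Convert liters to m^3: 1 m^3 = 1000 L
Concentration = mass / volume * 1000
= 6.15 / 1524.0 * 1000
= 0.004035433071 * 1000
= 4.0354 mg/m^3

4.0354 mg/m^3


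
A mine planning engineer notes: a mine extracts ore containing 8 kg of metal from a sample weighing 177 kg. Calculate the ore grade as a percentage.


4.5198%

Ore grade = (metal mass / ore mass) * 100
= (8 / 177) * 100
= 0.04519774011 * 100
= 4.5198%


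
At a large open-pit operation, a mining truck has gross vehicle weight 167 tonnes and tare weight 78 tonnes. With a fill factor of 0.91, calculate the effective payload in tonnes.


80.99 tonnes

Maximum payload = gross - tare
= 167 - 78 = 89 tonnes
Effective payload = max payload * fill factor
= 89 * 0.91
= 80.99 tonnes


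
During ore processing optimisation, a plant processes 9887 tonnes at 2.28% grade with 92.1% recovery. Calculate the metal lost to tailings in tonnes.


17.8085 tonnes

Total metal in feed:
= 9887 * 2.28 / 100 = 225.4236 tonnes
Metal recovered:
= 225.4236 * 92.1 / 100 = 207.6151356 tonnes
Metal lost to tailings:
= 225.4236 - 207.6151356
= 17.8085 tonnes


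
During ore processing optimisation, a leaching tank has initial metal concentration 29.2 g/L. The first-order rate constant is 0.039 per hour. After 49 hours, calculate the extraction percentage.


85.2068%

Compute the exponent:
-k * t = -0.039 * 49 = -1.911
Remaining concentration:
C = 29.2 * exp(-1.911)
= 29.2 * 0.1479323802
= 4.319625503 g/L
Extracted = 29.2 - 4.319625503 = 24.8803745 g/L
Extraction % = 24.8803745 / 29.2 * 100
= 85.2068%


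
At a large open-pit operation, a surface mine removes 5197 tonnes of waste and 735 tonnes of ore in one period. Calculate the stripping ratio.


Stripping ratio = waste tonnage / ore tonnage
= 5197 / 735
= 7.0707

7.0707


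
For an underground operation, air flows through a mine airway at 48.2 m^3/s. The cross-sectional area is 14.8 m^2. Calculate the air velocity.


Velocity = flow rate / cross-sectional area
= 48.2 / 14.8
= 3.2568 m/s

3.2568 m/s


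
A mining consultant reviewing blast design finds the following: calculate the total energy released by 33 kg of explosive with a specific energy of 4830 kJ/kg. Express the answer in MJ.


Energy = mass * specific_energy / 1000
= 33 * 4830 / 1000
= 159390 / 1000
= 159.39 MJ

159.39 MJ


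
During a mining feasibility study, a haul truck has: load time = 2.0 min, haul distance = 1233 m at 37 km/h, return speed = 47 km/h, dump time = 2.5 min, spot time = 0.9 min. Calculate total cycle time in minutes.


Convert haul speed to m/min: 37 * 1000/60 = 616.6666667 m/min
Haul time = 1233 / 616.6666667 = 1.999459459 min
Convert return speed to m/min: 47 * 1000/60 = 783.3333333 m/min
Return time = 1233 / 783.3333333 = 1.574042553 min
Total cycle time:
= 2.0 + 1.999459459 + 2.5 + 1.574042553 + 0.9
= 8.9735 min

8.9735 min


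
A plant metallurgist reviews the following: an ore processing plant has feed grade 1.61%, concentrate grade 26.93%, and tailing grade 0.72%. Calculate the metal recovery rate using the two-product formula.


56.7981%

Using the two-product formula:
R = 100 * c * (f - t) / (f * (c - t))
Numerator = 100 * 26.93 * (1.61 - 0.72)
= 100 * 26.93 * 0.89
= 2396.77
Denominator = 1.61 * (26.93 - 0.72)
= 1.61 * 26.21
= 42.1981
R = 2396.77 / 42.1981
= 56.7981%


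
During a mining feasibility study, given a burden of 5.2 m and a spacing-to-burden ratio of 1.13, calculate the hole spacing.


Spacing = burden * ratio
= 5.2 * 1.13
= 5.876 m

5.876 m


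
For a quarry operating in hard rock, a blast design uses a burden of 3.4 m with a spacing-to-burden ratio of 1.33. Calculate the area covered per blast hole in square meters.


First, find the spacing:
Spacing = burden * ratio = 3.4 * 1.33
= 4.522 m
Then, calculate the area:
Area = burden * spacing = 3.4 * 4.522
= 15.3748 m^2

15.3748 m^2


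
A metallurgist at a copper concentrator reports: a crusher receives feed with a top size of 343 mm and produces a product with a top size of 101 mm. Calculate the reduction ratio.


Reduction ratio = feed size / product size
= 343 / 101
= 3.396

3.396


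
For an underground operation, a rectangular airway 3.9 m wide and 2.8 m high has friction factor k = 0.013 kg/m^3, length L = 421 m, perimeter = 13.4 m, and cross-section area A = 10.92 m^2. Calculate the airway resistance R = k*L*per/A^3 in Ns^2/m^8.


0.0563 Ns^2/m^8

Compute the numerator:
k * L * per = 0.013 * 421 * 13.4
= 73.3382
Compute the denominator:
A^3 = 10.92^3 = 1302.170688
Resistance:
R = 73.3382 / 1302.170688
= 0.0563 Ns^2/m^8


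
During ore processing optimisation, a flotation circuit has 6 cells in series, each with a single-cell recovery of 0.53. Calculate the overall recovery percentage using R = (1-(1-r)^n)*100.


98.9221%

Complement of single-cell recovery:
1 - r = 1 - 0.53 = 0.47
Raise to power n:
(1 - r)^6 = 0.47^6 = 0.01077921533
Overall recovery:
R = (1 - 0.01077921533) * 100
= 98.9221%


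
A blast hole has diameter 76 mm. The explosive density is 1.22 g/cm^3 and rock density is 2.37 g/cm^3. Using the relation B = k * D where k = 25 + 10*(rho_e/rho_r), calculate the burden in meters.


First, compute k:
rho_e / rho_r = 1.22 / 2.37 = 0.5147679325
k = 25 + 10 * 0.5147679325 = 30.14767932
Then, compute burden:
B = k * D / 1000 = 30.14767932 * 76 / 1000
= 2291.223629 / 1000
= 2.2912 m

2.2912 m


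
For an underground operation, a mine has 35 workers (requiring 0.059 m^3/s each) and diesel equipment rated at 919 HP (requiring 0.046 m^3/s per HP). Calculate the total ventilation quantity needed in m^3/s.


44.339 m^3/s

Airflow for workers:
Q_people = 35 * 0.059 = 2.065 m^3/s
Airflow for diesel equipment:
Q_diesel = 919 * 0.046 = 42.274 m^3/s
Total ventilation:
Q_total = 2.065 + 42.274
= 44.339 m^3/s


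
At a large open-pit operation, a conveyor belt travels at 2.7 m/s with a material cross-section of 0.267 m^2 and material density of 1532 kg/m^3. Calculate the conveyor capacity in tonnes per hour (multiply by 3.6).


3975.9077 t/h

Volumetric flow = speed * area
= 2.7 * 0.267 = 0.7209 m^3/s
Mass flow = volumetric * density
= 0.7209 * 1532 = 1104.4188 kg/s
Convert to t/h: multiply by 3.6
Capacity = 1104.4188 * 3.6
= 3975.9077 t/h


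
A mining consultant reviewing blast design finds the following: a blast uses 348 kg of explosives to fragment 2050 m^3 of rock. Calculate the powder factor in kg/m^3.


Powder factor = explosive mass / rock volume
= 348 / 2050
= 0.1698 kg/m^3

0.1698 kg/m^3


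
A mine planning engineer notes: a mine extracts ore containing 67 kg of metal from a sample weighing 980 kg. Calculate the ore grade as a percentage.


6.8367%

Ore grade = (metal mass / ore mass) * 100
= (67 / 980) * 100
= 0.06836734694 * 100
= 6.8367%


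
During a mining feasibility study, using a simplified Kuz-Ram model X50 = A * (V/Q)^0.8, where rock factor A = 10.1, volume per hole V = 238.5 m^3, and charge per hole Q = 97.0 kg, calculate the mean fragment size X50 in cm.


Compute V/Q:
V/Q = 238.5 / 97.0 = 2.458762887
Raise to the power 0.8:
(V/Q)^0.8 = 2.458762887^0.8 = 2.05387174
Multiply by A:
X50 = 10.1 * 2.05387174
= 20.7441 cm

20.7441 cm


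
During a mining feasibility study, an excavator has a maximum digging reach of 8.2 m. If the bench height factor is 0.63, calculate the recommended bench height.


Bench height = reach * factor
= 8.2 * 0.63
= 5.166 m

5.166 m


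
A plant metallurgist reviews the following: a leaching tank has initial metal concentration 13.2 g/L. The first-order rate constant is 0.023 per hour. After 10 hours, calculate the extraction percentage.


20.5466%

Compute the exponent:
-k * t = -0.023 * 10 = -0.23
Remaining concentration:
C = 13.2 * exp(-0.23)
= 13.2 * 0.7945336025
= 10.48784355 g/L
Extracted = 13.2 - 10.48784355 = 2.712156447 g/L
Extraction % = 2.712156447 / 13.2 * 100
= 20.5466%


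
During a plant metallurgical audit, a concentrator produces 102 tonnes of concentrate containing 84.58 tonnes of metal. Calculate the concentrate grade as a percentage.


Grade = (metal in concentrate / concentrate mass) * 100
= (84.58 / 102) * 100
= 0.8292156863 * 100
= 82.9216%

82.9216%


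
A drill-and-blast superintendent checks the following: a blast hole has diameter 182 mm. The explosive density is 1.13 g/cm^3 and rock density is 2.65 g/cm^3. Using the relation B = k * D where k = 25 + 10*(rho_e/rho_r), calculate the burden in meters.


First, compute k:
rho_e / rho_r = 1.13 / 2.65 = 0.4264150943
k = 25 + 10 * 0.4264150943 = 29.26415094
Then, compute burden:
B = k * D / 1000 = 29.26415094 * 182 / 1000
= 5326.075472 / 1000
= 5.3261 m

5.3261 m
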